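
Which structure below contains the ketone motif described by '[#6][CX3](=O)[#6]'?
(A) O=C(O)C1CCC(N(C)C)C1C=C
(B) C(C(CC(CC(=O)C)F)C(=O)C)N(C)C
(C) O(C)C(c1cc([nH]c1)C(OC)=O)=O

B

[#6][CX3](=O)[#6] describes a carbonyl carbon (no H) flanked by two carbons (a ketone).
(A) has a carboxylic acid group (-C(=O)OH) but one neighbour of the carbonyl carbon is O, not C.
(B) contains an acetyl/ketone group (-C(=O)CH3), which satisfies every atom and bond constraint.
(C) has a methyl-ester group (-C(=O)OCH3) but one neighbour of the carbonyl carbon is O, not C.
So the answer is (B).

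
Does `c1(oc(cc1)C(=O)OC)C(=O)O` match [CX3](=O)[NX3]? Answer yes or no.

No

The pattern [CX3](=O)[NX3] describes a carbonyl carbon bonded to a trivalent nitrogen — an amide.
The closest candidate here is a methyl-ester group (-C(=O)OCH3), but the carbonyl is bonded to O, not to an NX3 nitrogen. No other fragment satisfies the full query, so there is no match.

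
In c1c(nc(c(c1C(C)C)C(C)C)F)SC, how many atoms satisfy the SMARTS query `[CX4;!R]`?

7

The query [CX4;!R] means: aliphatic carbon with four total connections, not in a ring.
Check the 15 heavy atoms by environment: 1× n (aromatic, X2, in 6-ring) → no; 5× c (aromatic, X3, in 6-ring) → no; 1× S (X2, acyclic) → no; 7× C (X4, acyclic) → match; 1× F (X1, acyclic) → no.
That gives 7 matching atoms.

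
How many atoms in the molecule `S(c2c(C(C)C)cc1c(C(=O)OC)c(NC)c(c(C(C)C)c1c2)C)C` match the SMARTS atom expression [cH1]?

2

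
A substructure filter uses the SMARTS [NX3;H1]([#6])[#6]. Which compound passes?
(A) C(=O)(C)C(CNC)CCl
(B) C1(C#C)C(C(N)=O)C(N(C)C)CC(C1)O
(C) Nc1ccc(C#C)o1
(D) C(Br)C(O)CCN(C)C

A

[NX3;H1]([#6])[#6] describes a trivalent nitrogen with one H, bonded to two carbons (a secondary amine).
(A) contains an N-methylamino group (-NHCH3), which satisfies every atom and bond constraint.
(B) has a dimethylamino group (-N(CH3)2) but the nitrogen has H0, not H1.
(C) has a primary amino group (-NH2) but the nitrogen has H2 and only one carbon neighbour.
(D) has a dimethylamino group (-N(CH3)2) but the nitrogen has H0, not H1.
So the answer is (A).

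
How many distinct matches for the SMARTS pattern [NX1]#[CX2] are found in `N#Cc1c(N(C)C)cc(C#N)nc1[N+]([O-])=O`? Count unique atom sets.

2

[NX1]#[CX2] is the SMARTS for a nitrile: a nitrogen triple-bonded to a two-connected carbon.
The molecule carries 2 separate instances of a nitrile (-C#N) meeting every constraint; each maps to a distinct set of atoms, giving 2 matches.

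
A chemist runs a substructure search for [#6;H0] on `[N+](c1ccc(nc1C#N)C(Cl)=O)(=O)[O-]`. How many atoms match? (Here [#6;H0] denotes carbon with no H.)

The query [#6;H0] means: any carbon with no attached hydrogen.
Check the 14 heavy atoms by environment: 1× n (aromatic, H0) → no; 3× c (aromatic, H0) → match; 2× c (aromatic, H1) → no; 1× N (charge +1, H0) → no; 1× O (charge -1, H0) → no; 2× O (H0) → no; 2× C (H0) → match; 1× Cl (H0) → no; 1× N (H0) → no.
Summing the matching environments: 3 + 2 = 5 matching atoms.

5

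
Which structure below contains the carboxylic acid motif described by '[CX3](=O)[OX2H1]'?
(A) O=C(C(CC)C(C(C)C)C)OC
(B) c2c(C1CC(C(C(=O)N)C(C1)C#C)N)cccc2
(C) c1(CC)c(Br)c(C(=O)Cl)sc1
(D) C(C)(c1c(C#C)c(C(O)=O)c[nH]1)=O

D

[CX3](=O)[OX2H1] describes an sp2 carbon double-bonded to O and single-bonded to an -OH oxygen (a carboxylic acid).
(A) has a methyl-ester group (-C(=O)OCH3) but the singly-bonded O has no H (OX2H0, not OX2H1).
(B) has a primary amide (-C(=O)NH2) but the carbonyl is bonded to N, not to an -OH oxygen.
(C) has an acyl chloride (-C(=O)Cl) but the carbonyl is bonded to Cl, not to an -OH oxygen.
(D) contains a carboxylic acid group (-C(=O)OH), which satisfies every atom and bond constraint.
So the answer is (D).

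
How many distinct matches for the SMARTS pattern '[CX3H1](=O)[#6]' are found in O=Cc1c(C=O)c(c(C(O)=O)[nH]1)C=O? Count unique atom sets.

3

[CX3H1](=O)[#6] is the SMARTS for an aldehyde: an sp2 carbon with one H, double-bonded to O and single-bonded to carbon.
The molecule carries 3 separate instances of an aldehyde (-CHO) meeting every constraint; each maps to a distinct set of atoms, giving 3 matches.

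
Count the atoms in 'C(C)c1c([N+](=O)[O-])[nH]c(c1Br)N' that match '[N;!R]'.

Check the 12 heavy atoms by environment: 1× n (aromatic, in 5-ring) → no; 4× c (aromatic, in 5-ring) → no; 1× Br (acyclic) → no; 1× N (charge +1, acyclic) → match; 1× O (charge -1, acyclic) → no; 1× O (acyclic) → no; 2× C (acyclic) → no; 1× N (acyclic) → match.
Summing the matching environments: 1 + 1 = 2 matching atoms.

2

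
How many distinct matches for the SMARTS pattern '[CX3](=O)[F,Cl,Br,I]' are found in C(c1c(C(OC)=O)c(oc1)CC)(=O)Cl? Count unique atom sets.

1

[CX3](=O)[F,Cl,Br,I] is the SMARTS for an acyl halide: a carbonyl carbon bonded to a halogen.
Exactly one fragment in the molecule meets all constraints, giving 1 match.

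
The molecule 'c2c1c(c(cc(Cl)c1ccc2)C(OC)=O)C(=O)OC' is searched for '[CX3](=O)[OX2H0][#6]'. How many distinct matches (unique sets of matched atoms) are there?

[CX3](=O)[OX2H0][#6] is the SMARTS for an ester: a carbonyl carbon bonded to an oxygen that is itself bonded to carbon (no H on that O).
The molecule carries 2 separate instances of a methyl-ester group (-C(=O)OCH3) meeting every constraint; each maps to a distinct set of atoms, giving 2 matches.

2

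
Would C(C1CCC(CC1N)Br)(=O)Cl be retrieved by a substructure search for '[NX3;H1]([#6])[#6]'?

No

The pattern [NX3;H1]([#6])[#6] describes a trivalent nitrogen with one H, bonded to two carbons — a secondary amine.
The closest candidate here is a primary amino group (-NH2), but the nitrogen has H2 and only one carbon neighbour. No other fragment satisfies the full query, so there is no match.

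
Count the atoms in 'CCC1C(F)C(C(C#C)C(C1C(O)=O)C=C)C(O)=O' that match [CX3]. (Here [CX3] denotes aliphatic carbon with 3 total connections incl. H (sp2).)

The query [CX3] means: C with X3: aliphatic carbon with exactly 3 total connections.
Check the 19 heavy atoms by environment: 8× C (X4) → no; 4× C (X3) → match; 2× O (X1) → no; 2× O (X2) → no; 2× C (X2) → no; 1× F (X1) → no.
That gives 4 matching atoms.

4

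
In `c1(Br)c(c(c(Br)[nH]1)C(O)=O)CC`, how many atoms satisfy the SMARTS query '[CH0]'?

1

The query [CH0] means: aliphatic carbon with no attached hydrogen.
Check the 12 heavy atoms by environment: 1× n (aromatic, H1) → no; 4× c (aromatic, H0) → no; 2× Br (H0) → no; 1× C (H0) → match; 1× O (H0) → no; 1× O (H1) → no; 1× C (H2) → no; 1× C (H3) → no.
That gives 1 matching atom.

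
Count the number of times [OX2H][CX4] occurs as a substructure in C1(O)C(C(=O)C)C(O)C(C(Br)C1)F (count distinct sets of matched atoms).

2

[OX2H][CX4] is the SMARTS for an aliphatic alcohol: a hydroxyl oxygen bound to an sp3 (X4) carbon.
The molecule carries 2 separate instances of a hydroxyl group (-OH) meeting every constraint; each maps to a distinct set of atoms, giving 2 matches.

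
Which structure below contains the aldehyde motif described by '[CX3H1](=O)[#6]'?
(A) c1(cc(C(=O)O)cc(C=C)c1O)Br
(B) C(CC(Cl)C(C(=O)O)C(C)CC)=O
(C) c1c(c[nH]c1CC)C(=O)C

[CX3H1](=O)[#6] describes an sp2 carbon with one H, double-bonded to O and single-bonded to carbon (an aldehyde).
(A) has a carboxylic acid group (-C(=O)OH) but the carbonyl carbon has H0 and is bonded to O, not H1.
(B) contains an aldehyde (-CHO), which satisfies every atom and bond constraint.
(C) has an acetyl/ketone group (-C(=O)CH3) but the carbonyl carbon has H0 (two carbon neighbours), not H1.
So the answer is (B).

B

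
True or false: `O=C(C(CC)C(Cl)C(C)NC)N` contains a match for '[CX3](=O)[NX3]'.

The pattern [CX3](=O)[NX3] describes a carbonyl carbon bonded to a trivalent nitrogen — an amide.
The molecule carries a primary amide (-C(=O)NH2), whose atoms satisfy every constraint of the query, so the pattern matches.

True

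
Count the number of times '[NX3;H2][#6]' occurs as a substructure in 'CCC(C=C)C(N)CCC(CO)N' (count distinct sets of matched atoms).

[NX3;H2][#6] is the SMARTS for a primary amine: a trivalent nitrogen with two H attached to carbon.
The molecule carries 2 separate instances of a primary amino group (-NH2) meeting every constraint; each maps to a distinct set of atoms, giving 2 matches.

2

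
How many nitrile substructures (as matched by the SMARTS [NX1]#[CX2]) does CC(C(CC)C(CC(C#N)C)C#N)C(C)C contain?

[NX1]#[CX2] is the SMARTS for a nitrile: a nitrogen triple-bonded to a two-connected carbon.
The molecule carries 2 separate instances of a nitrile (-C#N) meeting every constraint; each maps to a distinct set of atoms, giving 2 matches.

2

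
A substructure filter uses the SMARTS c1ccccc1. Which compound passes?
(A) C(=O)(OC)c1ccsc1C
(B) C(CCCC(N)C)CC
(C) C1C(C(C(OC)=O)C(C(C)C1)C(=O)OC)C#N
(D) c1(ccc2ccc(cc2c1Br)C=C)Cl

c1ccccc1 describes six aromatic carbons in a ring (a benzene ring).
(A) has a methyl group (-CH3) but no six-membered all-carbon aromatic ring is present.
(B) has a methyl group (-CH3) but no six-membered all-carbon aromatic ring is present.
(C) has a methyl group (-CH3) but no six-membered all-carbon aromatic ring is present.
(D) contains the required atom environment, so the pattern matches.
So the answer is (D).

D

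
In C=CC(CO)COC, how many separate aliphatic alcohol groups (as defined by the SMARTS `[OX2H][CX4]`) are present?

1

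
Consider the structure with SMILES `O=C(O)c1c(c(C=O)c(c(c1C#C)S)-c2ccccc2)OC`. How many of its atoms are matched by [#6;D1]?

The query [#6;D1] means: carbon bonded to exactly one heavy atom.
Check the 22 heavy atoms by environment: 7× c (aromatic, D3) → no; 5× c (aromatic, D2) → no; 1× C (D3) → no; 3× O (D1) → no; 2× C (D2) → no; 1× S (D1) → no; 1× O (D2) → no; 2× C (D1) → match.
That gives 2 matching atoms.

2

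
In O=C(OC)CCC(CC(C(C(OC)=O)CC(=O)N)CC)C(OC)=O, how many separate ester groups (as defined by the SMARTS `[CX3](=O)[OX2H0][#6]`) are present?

[CX3](=O)[OX2H0][#6] is the SMARTS for an ester: a carbonyl carbon bonded to an oxygen that is itself bonded to carbon (no H on that O).
The molecule carries 3 separate instances of a methyl-ester group (-C(=O)OCH3) meeting every constraint; each maps to a distinct set of atoms, giving 3 matches.

3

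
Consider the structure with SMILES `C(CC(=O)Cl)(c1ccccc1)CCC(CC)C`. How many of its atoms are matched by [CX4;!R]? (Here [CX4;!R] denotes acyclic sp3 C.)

The query [CX4;!R] means: aliphatic carbon with four total connections, not in a ring.
Check the 17 heavy atoms by environment: 8× C (X4, acyclic) → match; 6× c (aromatic, X3, in 6-ring) → no; 1× C (X3, acyclic) → no; 1× O (X1, acyclic) → no; 1× Cl (X1, acyclic) → no.
That gives 8 matching atoms.

8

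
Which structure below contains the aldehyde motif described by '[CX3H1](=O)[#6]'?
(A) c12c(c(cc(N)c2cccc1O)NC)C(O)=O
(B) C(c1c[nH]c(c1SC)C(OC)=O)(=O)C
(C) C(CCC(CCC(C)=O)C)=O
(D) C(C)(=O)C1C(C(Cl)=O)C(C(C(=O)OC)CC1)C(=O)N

C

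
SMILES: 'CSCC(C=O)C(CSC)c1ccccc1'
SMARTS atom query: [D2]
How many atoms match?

The query [D2] means: atom with exactly two heavy-atom neighbours.
Check the 16 heavy atoms by environment: 3× C (D2) → match; 2× C (D3) → no; 1× c (aromatic, D3) → no; 5× c (aromatic, D2) → match; 2× S (D2) → match; 2× C (D1) → no; 1× O (D1) → no.
Summing the matching environments: 3 + 5 + 2 = 10 matching atoms.

10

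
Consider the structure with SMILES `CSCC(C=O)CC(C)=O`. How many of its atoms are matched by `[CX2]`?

The query [CX2] means: C with X2: aliphatic carbon with exactly 2 total connections.
Check the 10 heavy atoms by environment: 5× C (X4) → no; 2× C (X3) → no; 2× O (X1) → no; 1× S (X2) → no.
No environment satisfies the query, so 0 matching atoms.

0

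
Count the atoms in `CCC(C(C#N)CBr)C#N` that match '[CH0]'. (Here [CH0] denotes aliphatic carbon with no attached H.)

2

The query [CH0] means: aliphatic carbon with no attached hydrogen.
Check the 10 heavy atoms by environment: 1× C (H3) → no; 2× C (H2) → no; 2× C (H1) → no; 1× Br (H0) → no; 2× C (H0) → match; 2× N (H0) → no.
That gives 2 matching atoms.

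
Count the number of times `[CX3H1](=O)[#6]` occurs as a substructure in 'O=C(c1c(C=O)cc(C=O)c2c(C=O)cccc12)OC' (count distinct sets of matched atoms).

[CX3H1](=O)[#6] is the SMARTS for an aldehyde: an sp2 carbon with one H, double-bonded to O and single-bonded to carbon.
The molecule carries 3 separate instances of an aldehyde (-CHO) meeting every constraint; each maps to a distinct set of atoms, giving 3 matches.

3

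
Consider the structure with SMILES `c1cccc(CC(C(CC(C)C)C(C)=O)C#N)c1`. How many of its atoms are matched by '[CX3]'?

1

The query [CX3] means: C with X3: aliphatic carbon with exactly 3 total connections.
Check the 18 heavy atoms by environment: 8× C (X4) → no; 1× C (X2) → no; 1× N (X1) → no; 6× c (aromatic, X3) → no; 1× C (X3) → match; 1× O (X1) → no.
That gives 1 matching atom.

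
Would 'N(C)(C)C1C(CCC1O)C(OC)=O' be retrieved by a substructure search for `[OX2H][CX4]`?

Yes

The pattern [OX2H][CX4] describes a hydroxyl oxygen bound to an sp3 (X4) carbon — an aliphatic alcohol.
The molecule carries a hydroxyl group (-OH), whose atoms satisfy every constraint of the query, so the pattern matches.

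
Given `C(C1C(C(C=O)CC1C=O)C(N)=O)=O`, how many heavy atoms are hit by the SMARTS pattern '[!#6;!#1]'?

The query [!#6;!#1] means: not carbon and not hydrogen — any heteroatom.
Check the 14 heavy atoms by environment: 9× C → no; 4× O → match; 1× N → match.
Summing the matching environments: 4 + 1 = 5 matching atoms.

5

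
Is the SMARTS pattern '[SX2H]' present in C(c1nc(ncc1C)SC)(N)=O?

No

The pattern [SX2H] describes an aliphatic sulfur with two connections, one being H — a thiol.
The closest candidate here is a methylthio ether (-SCH3), but the sulfur has H0 (bonded to two carbons), not H1. No other fragment satisfies the full query, so there is no match.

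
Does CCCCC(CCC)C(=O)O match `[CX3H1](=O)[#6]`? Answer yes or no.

No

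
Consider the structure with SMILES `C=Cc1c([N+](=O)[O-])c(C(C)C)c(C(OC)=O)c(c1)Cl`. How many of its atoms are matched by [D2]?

3

The query [D2] means: atom with exactly two heavy-atom neighbours.
Check the 19 heavy atoms by environment: 5× c (aromatic, D3) → no; 1× c (aromatic, D2) → match; 1× N (charge +1, D3) → no; 1× O (charge -1, D1) → no; 2× O (D1) → no; 2× C (D3) → no; 1× O (D2) → match; 4× C (D1) → no; 1× Cl (D1) → no; 1× C (D2) → match.
Summing the matching environments: 1 + 1 + 1 = 3 matching atoms.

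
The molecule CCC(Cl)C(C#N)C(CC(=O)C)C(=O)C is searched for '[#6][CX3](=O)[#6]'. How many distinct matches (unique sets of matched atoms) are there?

[#6][CX3](=O)[#6] is the SMARTS for a ketone: a carbonyl carbon (no H) flanked by two carbons.
The molecule carries 2 separate instances of an acetyl/ketone group (-C(=O)CH3) meeting every constraint; each maps to a distinct set of atoms, giving 2 matches.

2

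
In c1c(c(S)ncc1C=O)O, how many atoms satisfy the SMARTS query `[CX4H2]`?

0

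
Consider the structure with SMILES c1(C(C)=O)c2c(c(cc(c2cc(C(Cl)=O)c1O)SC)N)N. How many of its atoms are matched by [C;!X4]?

2

The query [C;!X4] means: aliphatic carbon that does not have four total connections.
Check the 21 heavy atoms by environment: 10× c (aromatic, X3) → no; 2× C (X3) → match; 2× O (X1) → no; 2× C (X4) → no; 2× N (X3) → no; 1× S (X2) → no; 1× Cl (X1) → no; 1× O (X2) → no.
That gives 2 matching atoms.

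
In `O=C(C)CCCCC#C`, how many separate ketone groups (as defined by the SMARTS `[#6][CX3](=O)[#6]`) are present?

1

[#6][CX3](=O)[#6] is the SMARTS for a ketone: a carbonyl carbon (no H) flanked by two carbons.
Exactly one fragment in the molecule meets all constraints, giving 1 match.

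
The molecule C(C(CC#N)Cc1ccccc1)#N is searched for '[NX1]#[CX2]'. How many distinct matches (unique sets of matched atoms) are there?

2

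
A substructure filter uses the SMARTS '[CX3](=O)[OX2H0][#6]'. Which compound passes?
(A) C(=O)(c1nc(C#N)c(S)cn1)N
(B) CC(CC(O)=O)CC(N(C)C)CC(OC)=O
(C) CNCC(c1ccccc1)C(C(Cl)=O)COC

[CX3](=O)[OX2H0][#6] describes a carbonyl carbon bonded to an oxygen that is itself bonded to carbon (no H on that O) (an ester).
(A) has a primary amide (-C(=O)NH2) but the carbonyl is bonded to N, not to an O-C linkage.
(B) contains a methyl-ester group (-C(=O)OCH3), which satisfies every atom and bond constraint.
(C) has a methoxy ether (-OCH3) but the ether oxygen is not adjacent to a C=O carbon.
So the answer is (B).

B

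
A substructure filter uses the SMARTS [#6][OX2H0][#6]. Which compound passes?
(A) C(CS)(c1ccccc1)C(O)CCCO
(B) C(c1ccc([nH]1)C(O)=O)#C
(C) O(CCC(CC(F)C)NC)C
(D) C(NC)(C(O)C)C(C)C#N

C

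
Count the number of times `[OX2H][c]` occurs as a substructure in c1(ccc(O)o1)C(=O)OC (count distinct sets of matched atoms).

1

[OX2H][c] is the SMARTS for a phenol: a hydroxyl oxygen attached to an aromatic carbon.
Exactly one fragment in the molecule meets all constraints, giving 1 match.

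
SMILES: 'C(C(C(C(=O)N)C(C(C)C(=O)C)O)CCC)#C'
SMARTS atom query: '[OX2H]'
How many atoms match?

1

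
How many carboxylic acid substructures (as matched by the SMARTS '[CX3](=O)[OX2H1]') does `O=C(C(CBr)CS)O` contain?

1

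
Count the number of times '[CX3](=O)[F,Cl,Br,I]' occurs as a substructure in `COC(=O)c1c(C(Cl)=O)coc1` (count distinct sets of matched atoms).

[CX3](=O)[F,Cl,Br,I] is the SMARTS for an acyl halide: a carbonyl carbon bonded to a halogen.
Exactly one fragment in the molecule meets all constraints, giving 1 match.

1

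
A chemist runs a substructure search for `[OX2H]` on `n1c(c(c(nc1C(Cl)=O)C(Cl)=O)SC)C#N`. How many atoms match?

0

The query [OX2H] means: aliphatic oxygen with two connections, one of which is H — an -OH oxygen.
Check the 16 heavy atoms by environment: 2× n (aromatic, H0, X2) → no; 4× c (aromatic, H0, X3) → no; 2× C (H0, X3) → no; 2× O (H0, X1) → no; 2× Cl (H0, X1) → no; 1× S (H0, X2) → no; 1× C (H3, X4) → no; 1× C (H0, X2) → no; 1× N (H0, X1) → no.
No environment satisfies the query, so 0 matching atoms.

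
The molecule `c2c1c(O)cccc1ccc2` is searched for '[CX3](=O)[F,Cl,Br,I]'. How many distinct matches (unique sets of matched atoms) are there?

0

[CX3](=O)[F,Cl,Br,I] is the SMARTS for an acyl halide: a carbonyl carbon bonded to a halogen.
No fragment in the molecule satisfies every constraint, giving 0 matches.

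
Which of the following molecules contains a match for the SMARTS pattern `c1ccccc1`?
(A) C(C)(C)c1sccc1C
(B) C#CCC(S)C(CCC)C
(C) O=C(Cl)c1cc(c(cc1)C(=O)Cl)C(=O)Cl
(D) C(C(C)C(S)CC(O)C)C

C

c1ccccc1 describes six aromatic carbons in a ring (a benzene ring).
(A) has a methyl group (-CH3) but no six-membered all-carbon aromatic ring is present.
(B) has a methyl group (-CH3) but no six-membered all-carbon aromatic ring is present.
(C) contains the required atom environment, so the pattern matches.
(D) has a methyl group (-CH3) but no six-membered all-carbon aromatic ring is present.
So the answer is (C).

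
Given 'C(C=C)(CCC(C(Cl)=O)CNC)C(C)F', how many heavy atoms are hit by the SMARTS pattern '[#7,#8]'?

The query [#7,#8] means: nitrogen or oxygen (comma = OR).
Check the 15 heavy atoms by environment: 11× C → no; 1× N → match; 1× F → no; 1× O → match; 1× Cl → no.
Summing the matching environments: 1 + 1 = 2 matching atoms.

2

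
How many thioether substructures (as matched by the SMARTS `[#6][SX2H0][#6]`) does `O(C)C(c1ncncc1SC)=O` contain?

1

[#6][SX2H0][#6] is the SMARTS for a thioether: an aliphatic sulfur bridging two carbons with no H on the sulfur.
Exactly one fragment in the molecule meets all constraints, giving 1 match.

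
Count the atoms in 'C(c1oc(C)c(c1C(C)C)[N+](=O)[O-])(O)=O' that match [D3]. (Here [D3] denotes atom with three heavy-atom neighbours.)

7

Check the 15 heavy atoms by environment: 1× o (aromatic, D2) → no; 4× c (aromatic, D3) → match; 2× C (D3) → match; 3× C (D1) → no; 3× O (D1) → no; 1× N (charge +1, D3) → match; 1× O (charge -1, D1) → no.
Summing the matching environments: 4 + 2 + 1 = 7 matching atoms.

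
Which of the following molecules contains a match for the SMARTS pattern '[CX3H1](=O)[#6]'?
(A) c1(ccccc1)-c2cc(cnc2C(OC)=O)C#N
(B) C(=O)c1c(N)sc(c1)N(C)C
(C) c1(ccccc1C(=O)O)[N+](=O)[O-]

B

[CX3H1](=O)[#6] describes an sp2 carbon with one H, double-bonded to O and single-bonded to carbon (an aldehyde).
(A) has a methyl-ester group (-C(=O)OCH3) but the carbonyl carbon has H0, not H1.
(B) contains an aldehyde (-CHO), which satisfies every atom and bond constraint.
(C) has a carboxylic acid group (-C(=O)OH) but the carbonyl carbon has H0 and is bonded to O, not H1.
So the answer is (B).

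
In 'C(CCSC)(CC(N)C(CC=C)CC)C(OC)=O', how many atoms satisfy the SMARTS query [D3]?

4

The query [D3] means: atom with exactly three heavy-atom neighbours.
Check the 18 heavy atoms by environment: 6× C (D2) → no; 4× C (D3) → match; 1× S (D2) → no; 4× C (D1) → no; 1× O (D1) → no; 1× O (D2) → no; 1× N (D1) → no.
That gives 4 matching atoms.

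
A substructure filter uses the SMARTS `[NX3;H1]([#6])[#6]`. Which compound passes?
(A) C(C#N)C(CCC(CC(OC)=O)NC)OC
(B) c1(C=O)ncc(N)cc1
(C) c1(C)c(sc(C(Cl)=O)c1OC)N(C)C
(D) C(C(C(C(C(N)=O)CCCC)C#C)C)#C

A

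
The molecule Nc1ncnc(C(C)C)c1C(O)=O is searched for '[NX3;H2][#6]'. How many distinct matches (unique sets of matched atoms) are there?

1

[NX3;H2][#6] is the SMARTS for a primary amine: a trivalent nitrogen with two H attached to carbon.
Exactly one fragment in the molecule meets all constraints, giving 1 match.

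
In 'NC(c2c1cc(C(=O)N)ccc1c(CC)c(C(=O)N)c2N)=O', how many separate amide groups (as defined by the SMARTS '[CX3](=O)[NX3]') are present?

3

[CX3](=O)[NX3] is the SMARTS for an amide: a carbonyl carbon bonded to a trivalent nitrogen.
The molecule carries 3 separate instances of a primary amide (-C(=O)NH2) meeting every constraint; each maps to a distinct set of atoms, giving 3 matches.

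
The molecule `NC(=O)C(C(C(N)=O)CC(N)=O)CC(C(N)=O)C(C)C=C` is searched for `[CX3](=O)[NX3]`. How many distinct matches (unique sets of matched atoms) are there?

4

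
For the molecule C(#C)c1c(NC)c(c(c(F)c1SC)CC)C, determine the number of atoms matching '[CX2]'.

2

The query [CX2] means: C with X2: aliphatic carbon with exactly 2 total connections.
Check the 16 heavy atoms by environment: 6× c (aromatic, X3) → no; 1× N (X3) → no; 5× C (X4) → no; 1× S (X2) → no; 1× F (X1) → no; 2× C (X2) → match.
That gives 2 matching atoms.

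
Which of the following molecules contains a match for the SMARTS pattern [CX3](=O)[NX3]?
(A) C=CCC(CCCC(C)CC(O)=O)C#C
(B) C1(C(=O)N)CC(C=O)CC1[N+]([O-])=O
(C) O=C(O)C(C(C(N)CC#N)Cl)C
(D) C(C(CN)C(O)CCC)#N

[CX3](=O)[NX3] describes a carbonyl carbon bonded to a trivalent nitrogen (an amide).
(A) has a carboxylic acid group (-C(=O)OH) but the carbonyl is bonded to O, not to an NX3 nitrogen.
(B) contains a primary amide (-C(=O)NH2), which satisfies every atom and bond constraint.
(C) has a primary amino group (-NH2) but the -NH2 is not attached to a carbonyl carbon.
(D) has a nitrile (-C#N) but the nitrile N is NX1 (triple-bonded), not NX3.
So the answer is (B).

B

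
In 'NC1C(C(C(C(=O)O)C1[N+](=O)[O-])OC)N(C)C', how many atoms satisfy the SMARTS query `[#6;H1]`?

5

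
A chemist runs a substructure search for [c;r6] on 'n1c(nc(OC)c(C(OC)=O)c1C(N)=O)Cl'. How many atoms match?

4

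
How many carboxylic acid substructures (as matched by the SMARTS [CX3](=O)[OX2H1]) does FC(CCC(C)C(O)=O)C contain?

1

[CX3](=O)[OX2H1] is the SMARTS for a carboxylic acid: an sp2 carbon double-bonded to O and single-bonded to an -OH oxygen.
Exactly one fragment in the molecule meets all constraints, giving 1 match.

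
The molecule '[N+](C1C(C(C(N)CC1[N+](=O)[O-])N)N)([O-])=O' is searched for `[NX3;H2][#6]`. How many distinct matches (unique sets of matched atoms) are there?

3

[NX3;H2][#6] is the SMARTS for a primary amine: a trivalent nitrogen with two H attached to carbon.
The molecule carries 3 separate instances of a primary amino group (-NH2) meeting every constraint; each maps to a distinct set of atoms, giving 3 matches.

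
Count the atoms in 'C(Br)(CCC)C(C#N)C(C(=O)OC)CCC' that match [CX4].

The query [CX4] means: C with X4: aliphatic carbon with exactly 4 total connections (bonds + H).
Check the 16 heavy atoms by environment: 10× C (X4) → match; 1× C (X2) → no; 1× N (X1) → no; 1× C (X3) → no; 1× O (X1) → no; 1× O (X2) → no; 1× Br (X1) → no.
That gives 10 matching atoms.

10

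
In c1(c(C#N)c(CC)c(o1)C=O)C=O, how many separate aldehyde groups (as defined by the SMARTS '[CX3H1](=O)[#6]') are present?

2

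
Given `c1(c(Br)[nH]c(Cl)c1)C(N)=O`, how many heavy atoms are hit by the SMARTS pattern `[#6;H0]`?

The query [#6;H0] means: any carbon with no attached hydrogen.
Check the 10 heavy atoms by environment: 1× n (aromatic, H1) → no; 3× c (aromatic, H0) → match; 1× c (aromatic, H1) → no; 1× Br (H0) → no; 1× C (H0) → match; 1× O (H0) → no; 1× N (H2) → no; 1× Cl (H0) → no.
Summing the matching environments: 3 + 1 = 4 matching atoms.

4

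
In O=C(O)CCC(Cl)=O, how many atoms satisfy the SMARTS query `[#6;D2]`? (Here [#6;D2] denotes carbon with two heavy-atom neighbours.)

2

The query [#6;D2] means: any carbon bonded to exactly two heavy atoms.
Check the 8 heavy atoms by environment: 2× C (D2) → match; 2× C (D3) → no; 3× O (D1) → no; 1× Cl (D1) → no.
That gives 2 matching atoms.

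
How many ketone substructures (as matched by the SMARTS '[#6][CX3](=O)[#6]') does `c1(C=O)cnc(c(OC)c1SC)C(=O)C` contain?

1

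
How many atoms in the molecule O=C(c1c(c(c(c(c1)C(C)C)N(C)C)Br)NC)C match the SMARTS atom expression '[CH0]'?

The query [CH0] means: aliphatic carbon with no attached hydrogen.
Check the 18 heavy atoms by environment: 5× c (aromatic, H0) → no; 1× c (aromatic, H1) → no; 1× N (H0) → no; 6× C (H3) → no; 1× Br (H0) → no; 1× C (H1) → no; 1× C (H0) → match; 1× O (H0) → no; 1× N (H1) → no.
That gives 1 matching atom.

1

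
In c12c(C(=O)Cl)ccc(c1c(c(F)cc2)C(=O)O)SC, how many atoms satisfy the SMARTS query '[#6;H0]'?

8

Check the 19 heavy atoms by environment: 6× c (aromatic, H0) → match; 4× c (aromatic, H1) → no; 2× C (H0) → match; 2× O (H0) → no; 1× Cl (H0) → no; 1× F (H0) → no; 1× O (H1) → no; 1× S (H0) → no; 1× C (H3) → no.
Summing the matching environments: 6 + 2 = 8 matching atoms.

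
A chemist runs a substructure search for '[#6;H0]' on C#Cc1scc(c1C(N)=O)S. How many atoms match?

The query [#6;H0] means: any carbon with no attached hydrogen.
Check the 11 heavy atoms by environment: 1× s (aromatic, H0) → no; 1× c (aromatic, H1) → no; 3× c (aromatic, H0) → match; 1× S (H1) → no; 2× C (H0) → match; 1× O (H0) → no; 1× N (H2) → no; 1× C (H1) → no.
Summing the matching environments: 3 + 2 = 5 matching atoms.

5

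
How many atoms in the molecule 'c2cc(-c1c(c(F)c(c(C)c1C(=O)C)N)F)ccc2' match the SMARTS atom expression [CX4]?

Check the 19 heavy atoms by environment: 12× c (aromatic, X3) → no; 1× C (X3) → no; 1× O (X1) → no; 2× C (X4) → match; 2× F (X1) → no; 1× N (X3) → no.
That gives 2 matching atoms.

2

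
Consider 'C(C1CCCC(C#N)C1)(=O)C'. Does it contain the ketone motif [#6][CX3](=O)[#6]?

The pattern [#6][CX3](=O)[#6] describes a carbonyl carbon (no H) flanked by two carbons — a ketone.
The molecule carries an acetyl/ketone group (-C(=O)CH3), whose atoms satisfy every constraint of the query, so the pattern matches.

Yes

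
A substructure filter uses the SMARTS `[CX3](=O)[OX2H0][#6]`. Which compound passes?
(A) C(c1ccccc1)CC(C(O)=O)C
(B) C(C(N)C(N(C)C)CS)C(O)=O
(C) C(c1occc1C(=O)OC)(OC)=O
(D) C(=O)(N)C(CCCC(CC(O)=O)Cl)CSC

C

[CX3](=O)[OX2H0][#6] describes a carbonyl carbon bonded to an oxygen that is itself bonded to carbon (no H on that O) (an ester).
(A) has a carboxylic acid group (-C(=O)OH) but the singly-bonded O carries H (OX2H1, not H0).
(B) has a carboxylic acid group (-C(=O)OH) but the singly-bonded O carries H (OX2H1, not H0).
(C) contains a methyl-ester group (-C(=O)OCH3), which satisfies every atom and bond constraint.
(D) has a primary amide (-C(=O)NH2) but the carbonyl is bonded to N, not to an O-C linkage.
So the answer is (C).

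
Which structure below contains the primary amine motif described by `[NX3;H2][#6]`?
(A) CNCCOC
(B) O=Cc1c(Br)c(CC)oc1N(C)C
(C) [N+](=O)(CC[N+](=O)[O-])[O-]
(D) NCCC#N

D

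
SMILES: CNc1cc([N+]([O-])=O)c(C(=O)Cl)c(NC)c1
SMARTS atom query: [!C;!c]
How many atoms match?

7

The query [!C;!c] means: neither aliphatic nor aromatic carbon — same as [!#6].
Check the 16 heavy atoms by environment: 6× c (aromatic) → no; 1× N (charge +1) → match; 1× O (charge -1) → match; 2× O → match; 2× N → match; 3× C → no; 1× Cl → match.
Summing the matching environments: 1 + 1 + 2 + 2 + 1 = 7 matching atoms.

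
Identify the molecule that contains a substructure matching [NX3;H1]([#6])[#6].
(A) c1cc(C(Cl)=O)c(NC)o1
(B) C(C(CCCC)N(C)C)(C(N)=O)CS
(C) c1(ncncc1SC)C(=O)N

A

[NX3;H1]([#6])[#6] describes a trivalent nitrogen with one H, bonded to two carbons (a secondary amine).
(A) contains an N-methylamino group (-NHCH3), which satisfies every atom and bond constraint.
(B) has a dimethylamino group (-N(CH3)2) but the nitrogen has H0, not H1.
(C) has a primary amide (-C(=O)NH2) but the -C(=O)NH2 nitrogen has H2, not H1.
So the answer is (A).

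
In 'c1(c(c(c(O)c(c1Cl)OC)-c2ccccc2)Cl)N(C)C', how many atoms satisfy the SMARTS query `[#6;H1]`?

5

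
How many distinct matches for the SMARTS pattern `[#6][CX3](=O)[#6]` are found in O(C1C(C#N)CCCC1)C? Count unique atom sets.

0

[#6][CX3](=O)[#6] is the SMARTS for a ketone: a carbonyl carbon (no H) flanked by two carbons.
No fragment in the molecule satisfies every constraint, giving 0 matches.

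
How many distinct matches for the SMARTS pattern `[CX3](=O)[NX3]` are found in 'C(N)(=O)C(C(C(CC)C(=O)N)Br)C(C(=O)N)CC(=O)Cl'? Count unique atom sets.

3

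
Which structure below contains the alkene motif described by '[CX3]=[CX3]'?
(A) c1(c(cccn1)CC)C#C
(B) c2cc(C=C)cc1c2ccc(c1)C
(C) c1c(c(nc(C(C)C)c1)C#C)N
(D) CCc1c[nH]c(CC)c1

[CX3]=[CX3] describes a non-aromatic C=C double bond between two sp2 carbons (an alkene).
(A) has an ethyl group (-CH2CH3) but its C-C bond is a single bond between CX4 carbons, not CX3=CX3.
(B) contains a vinyl group (-CH=CH2), which satisfies every atom and bond constraint.
(C) has an ethynyl group (-C#CH) but the C-C bond is a triple bond, not a double bond.
(D) has an ethyl group (-CH2CH3) but its C-C bond is a single bond between CX4 carbons, not CX3=CX3.
So the answer is (B).

B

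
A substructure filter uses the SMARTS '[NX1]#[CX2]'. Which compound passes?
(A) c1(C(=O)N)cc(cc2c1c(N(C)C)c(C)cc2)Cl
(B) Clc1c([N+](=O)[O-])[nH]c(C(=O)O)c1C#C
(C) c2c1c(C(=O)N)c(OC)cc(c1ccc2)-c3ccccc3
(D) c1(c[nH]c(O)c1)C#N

D

[NX1]#[CX2] describes a nitrogen triple-bonded to a two-connected carbon (a nitrile).
(A) has a primary amide (-C(=O)NH2) but the nitrogen is NX3, not NX1.
(B) has a nitro group (-[N+](=O)[O-]) but there is no C#N triple bond.
(C) has a primary amide (-C(=O)NH2) but the nitrogen is NX3, not NX1.
(D) contains a nitrile (-C#N), which satisfies every atom and bond constraint.
So the answer is (D).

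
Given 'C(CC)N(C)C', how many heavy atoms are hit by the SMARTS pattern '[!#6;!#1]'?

The query [!#6;!#1] means: not carbon and not hydrogen — any heteroatom.
Check the 6 heavy atoms by environment: 5× C → no; 1× N → match.
That gives 1 matching atom.

1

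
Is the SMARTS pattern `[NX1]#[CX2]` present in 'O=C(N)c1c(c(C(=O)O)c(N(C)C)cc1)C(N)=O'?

The pattern [NX1]#[CX2] describes a nitrogen triple-bonded to a two-connected carbon — a nitrile.
The closest candidate here is a primary amide (-C(=O)NH2), but the nitrogen is NX3, not NX1. No other fragment satisfies the full query, so there is no match.

No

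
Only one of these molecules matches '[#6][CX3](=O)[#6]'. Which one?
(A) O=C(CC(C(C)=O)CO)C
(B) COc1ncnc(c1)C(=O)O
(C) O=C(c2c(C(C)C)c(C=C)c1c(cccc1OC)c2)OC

[#6][CX3](=O)[#6] describes a carbonyl carbon (no H) flanked by two carbons (a ketone).
(A) contains an acetyl/ketone group (-C(=O)CH3), which satisfies every atom and bond constraint.
(B) has a carboxylic acid group (-C(=O)OH) but one neighbour of the carbonyl carbon is O, not C.
(C) has a methyl-ester group (-C(=O)OCH3) but one neighbour of the carbonyl carbon is O, not C.
So the answer is (A).

A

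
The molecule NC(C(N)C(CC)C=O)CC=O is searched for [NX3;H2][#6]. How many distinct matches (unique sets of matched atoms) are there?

2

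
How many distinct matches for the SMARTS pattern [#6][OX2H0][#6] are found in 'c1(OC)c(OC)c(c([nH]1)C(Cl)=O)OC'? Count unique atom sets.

[#6][OX2H0][#6] is the SMARTS for an ether: an aliphatic oxygen bridging two carbons with no H on the oxygen.
The molecule carries 3 separate instances of a methoxy ether (-OCH3) meeting every constraint; each maps to a distinct set of atoms, giving 3 matches.

3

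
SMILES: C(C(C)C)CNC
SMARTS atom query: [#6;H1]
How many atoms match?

Check the 7 heavy atoms by environment: 2× C (H2) → no; 1× C (H1) → match; 3× C (H3) → no; 1× N (H1) → no.
That gives 1 matching atom.

1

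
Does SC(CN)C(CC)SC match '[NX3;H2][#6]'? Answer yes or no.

The pattern [NX3;H2][#6] describes a trivalent nitrogen with two H attached to carbon — a primary amine.
The molecule carries a primary amino group (-NH2), whose atoms satisfy every constraint of the query, so the pattern matches.

Yes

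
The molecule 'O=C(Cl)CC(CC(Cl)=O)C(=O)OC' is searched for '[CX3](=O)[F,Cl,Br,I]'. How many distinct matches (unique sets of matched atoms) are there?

[CX3](=O)[F,Cl,Br,I] is the SMARTS for an acyl halide: a carbonyl carbon bonded to a halogen.
The molecule carries 2 separate instances of an acyl chloride (-C(=O)Cl) meeting every constraint; each maps to a distinct set of atoms, giving 2 matches.

2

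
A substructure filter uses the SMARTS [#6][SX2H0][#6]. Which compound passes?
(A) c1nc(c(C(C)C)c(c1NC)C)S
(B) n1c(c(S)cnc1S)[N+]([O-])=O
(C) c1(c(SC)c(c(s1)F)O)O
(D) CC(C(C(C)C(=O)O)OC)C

C

[#6][SX2H0][#6] describes an aliphatic sulfur bridging two carbons with no H on the sulfur (a thioether).
(A) has a thiol (-SH) but the sulfur has H1, not H0 bridging two carbons.
(B) has a thiol (-SH) but the sulfur has H1, not H0 bridging two carbons.
(C) contains a methylthio ether (-SCH3), which satisfies every atom and bond constraint.
(D) has a methoxy ether (-OCH3) but the bridging atom is O, not S.
So the answer is (C).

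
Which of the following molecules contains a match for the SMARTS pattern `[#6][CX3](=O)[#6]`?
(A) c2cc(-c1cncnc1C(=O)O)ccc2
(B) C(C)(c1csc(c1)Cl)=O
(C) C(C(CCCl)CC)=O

[#6][CX3](=O)[#6] describes a carbonyl carbon (no H) flanked by two carbons (a ketone).
(A) has a carboxylic acid group (-C(=O)OH) but one neighbour of the carbonyl carbon is O, not C.
(B) contains an acetyl/ketone group (-C(=O)CH3), which satisfies every atom and bond constraint.
(C) has an aldehyde (-CHO) but the carbonyl carbon has H1, so it is not flanked by two carbons.
So the answer is (B).

B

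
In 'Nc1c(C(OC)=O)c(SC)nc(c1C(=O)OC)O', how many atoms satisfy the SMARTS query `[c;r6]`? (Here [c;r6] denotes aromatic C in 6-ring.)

5

The query [c;r6] means: aromatic carbon that belongs to a six-membered ring.
Check the 18 heavy atoms by environment: 1× n (aromatic, in 6-ring) → no; 5× c (aromatic, in 6-ring) → match; 5× C (acyclic) → no; 5× O (acyclic) → no; 1× S (acyclic) → no; 1× N (acyclic) → no.
That gives 5 matching atoms.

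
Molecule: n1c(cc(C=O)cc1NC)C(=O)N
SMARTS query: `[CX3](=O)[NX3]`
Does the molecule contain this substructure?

The pattern [CX3](=O)[NX3] describes a carbonyl carbon bonded to a trivalent nitrogen — an amide.
The molecule carries a primary amide (-C(=O)NH2), whose atoms satisfy every constraint of the query, so the pattern matches.

Yes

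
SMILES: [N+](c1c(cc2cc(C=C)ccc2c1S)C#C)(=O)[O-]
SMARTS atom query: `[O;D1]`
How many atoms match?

2

Check the 18 heavy atoms by environment: 6× c (aromatic, D3) → no; 4× c (aromatic, D2) → no; 1× N (charge +1, D3) → no; 1× O (charge -1, D1) → match; 1× O (D1) → match; 2× C (D2) → no; 2× C (D1) → no; 1× S (D1) → no.
Summing the matching environments: 1 + 1 = 2 matching atoms.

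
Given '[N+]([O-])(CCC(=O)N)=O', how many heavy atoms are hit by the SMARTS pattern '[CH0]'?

The query [CH0] means: aliphatic carbon with no attached hydrogen.
Check the 8 heavy atoms by environment: 2× C (H2) → no; 1× C (H0) → match; 2× O (H0) → no; 1× N (H2) → no; 1× N (charge +1, H0) → no; 1× O (charge -1, H0) → no.
That gives 1 matching atom.

1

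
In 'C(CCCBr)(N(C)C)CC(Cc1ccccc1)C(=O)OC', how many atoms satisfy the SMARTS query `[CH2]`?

5

The query [CH2] means: aliphatic carbon with exactly two hydrogens.
Check the 21 heavy atoms by environment: 5× C (H2) → match; 2× C (H1) → no; 1× C (H0) → no; 2× O (H0) → no; 3× C (H3) → no; 1× Br (H0) → no; 1× N (H0) → no; 1× c (aromatic, H0) → no; 5× c (aromatic, H1) → no.
That gives 5 matching atoms.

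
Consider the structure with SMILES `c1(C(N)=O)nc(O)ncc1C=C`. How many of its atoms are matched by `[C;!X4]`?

3

The query [C;!X4] means: aliphatic carbon that does not have four total connections.
Check the 12 heavy atoms by environment: 2× n (aromatic, X2) → no; 4× c (aromatic, X3) → no; 1× O (X2) → no; 3× C (X3) → match; 1× O (X1) → no; 1× N (X3) → no.
That gives 3 matching atoms.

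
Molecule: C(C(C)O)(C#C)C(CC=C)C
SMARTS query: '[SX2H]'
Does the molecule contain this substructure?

No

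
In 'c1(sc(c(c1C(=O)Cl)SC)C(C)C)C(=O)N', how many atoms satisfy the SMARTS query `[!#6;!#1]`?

Check the 16 heavy atoms by environment: 1× s (aromatic) → match; 4× c (aromatic) → no; 6× C → no; 2× O → match; 1× N → match; 1× Cl → match; 1× S → match.
Summing the matching environments: 1 + 2 + 1 + 1 + 1 = 6 matching atoms.

6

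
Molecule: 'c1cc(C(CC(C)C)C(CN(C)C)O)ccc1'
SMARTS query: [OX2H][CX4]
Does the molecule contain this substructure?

Yes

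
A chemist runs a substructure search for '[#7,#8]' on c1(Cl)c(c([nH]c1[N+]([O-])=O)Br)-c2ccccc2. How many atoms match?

Check the 16 heavy atoms by environment: 1× n (aromatic) → match; 10× c (aromatic) → no; 1× Br → no; 1× Cl → no; 1× N (charge +1) → match; 1× O (charge -1) → match; 1× O → match.
Summing the matching environments: 1 + 1 + 1 + 1 = 4 matching atoms.

4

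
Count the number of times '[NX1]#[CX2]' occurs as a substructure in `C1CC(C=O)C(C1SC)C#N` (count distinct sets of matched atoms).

1

[NX1]#[CX2] is the SMARTS for a nitrile: a nitrogen triple-bonded to a two-connected carbon.
Exactly one fragment in the molecule meets all constraints, giving 1 match.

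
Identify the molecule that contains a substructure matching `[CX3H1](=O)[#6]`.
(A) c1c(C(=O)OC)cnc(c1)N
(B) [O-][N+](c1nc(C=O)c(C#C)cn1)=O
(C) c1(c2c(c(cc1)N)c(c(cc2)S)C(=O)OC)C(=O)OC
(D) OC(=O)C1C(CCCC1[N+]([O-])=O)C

B

[CX3H1](=O)[#6] describes an sp2 carbon with one H, double-bonded to O and single-bonded to carbon (an aldehyde).
(A) has a methyl-ester group (-C(=O)OCH3) but the carbonyl carbon has H0, not H1.
(B) contains an aldehyde (-CHO), which satisfies every atom and bond constraint.
(C) has a methyl-ester group (-C(=O)OCH3) but the carbonyl carbon has H0, not H1.
(D) has a carboxylic acid group (-C(=O)OH) but the carbonyl carbon has H0 and is bonded to O, not H1.
So the answer is (B).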